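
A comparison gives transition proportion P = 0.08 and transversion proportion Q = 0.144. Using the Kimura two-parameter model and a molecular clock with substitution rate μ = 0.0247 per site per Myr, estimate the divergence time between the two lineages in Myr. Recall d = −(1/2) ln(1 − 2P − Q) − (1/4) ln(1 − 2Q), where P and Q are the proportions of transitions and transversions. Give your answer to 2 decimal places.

5.39

Under the Kimura two-parameter model, d = −½ ln(1 − 2P − Q) − ¼ ln(1 − 2Q).
1 − 2P − Q = 0.696, giving −½ ln(0.696) = 0.181203.
1 − 2Q = 0.712, giving −¼ ln(0.712) = 0.084919.
d = 0.181203 + 0.084919 = 0.266122.
Under a molecular clock d = 2μt, so t = d/(2μ) = 0.266122 / (2 × 0.0247) = 5.39 Myr.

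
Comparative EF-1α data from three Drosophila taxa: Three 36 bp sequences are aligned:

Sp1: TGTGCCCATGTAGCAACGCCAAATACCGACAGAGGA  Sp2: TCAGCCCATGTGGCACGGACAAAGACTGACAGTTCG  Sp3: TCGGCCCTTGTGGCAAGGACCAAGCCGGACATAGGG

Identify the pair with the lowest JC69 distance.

Sp1–Sp2: 12/36 differ, p = 0.333, d = 0.441.
Sp1–Sp3: 12/36 differ, p = 0.333, d = 0.441.
Sp2–Sp3: 10/36 differ, p = 0.278, d = 0.347.
The smallest distance is between Sp2 and Sp3.

Sp2 and Sp3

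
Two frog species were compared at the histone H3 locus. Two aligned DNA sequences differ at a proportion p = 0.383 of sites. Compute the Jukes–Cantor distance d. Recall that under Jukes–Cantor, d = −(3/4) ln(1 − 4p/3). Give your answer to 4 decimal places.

d = −(3/4) ln(1 − 4p/3) = −0.75 ln(1 − 0.510667) = −0.75 ln(0.489333)
  = −0.75 × (-0.714712) = 0.536034 substitutions/site.

0.5360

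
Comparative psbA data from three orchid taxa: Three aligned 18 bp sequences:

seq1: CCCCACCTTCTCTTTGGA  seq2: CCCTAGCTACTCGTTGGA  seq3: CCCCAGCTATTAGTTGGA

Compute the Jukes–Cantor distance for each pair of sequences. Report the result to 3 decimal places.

seq1–seq2: 4/18 sites differ → p ≈ 0.222222, d = −0.75 ln(1 − 0.296296) = 0.263548 ≈ 0.264.
seq1–seq3: 5/18 sites differ → p ≈ 0.277778, d = −0.75 ln(1 − 0.370371) = 0.346968 ≈ 0.347.
seq2–seq3: 3/18 sites differ → p ≈ 0.166667, d = −0.75 ln(1 − 0.222223) = 0.188487 ≈ 0.188.

d(seq1,seq2) = 0.264, d(seq1,seq3) = 0.347, d(seq2,seq3) = 0.188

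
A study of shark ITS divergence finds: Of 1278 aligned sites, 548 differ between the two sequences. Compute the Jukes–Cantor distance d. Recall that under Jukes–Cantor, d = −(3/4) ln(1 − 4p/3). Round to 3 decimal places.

0.636

p = 548/1278 ≈ 0.428795.
d = −(3/4) ln(1 − 4p/3) = −0.75 ln(1 − 0.571727) = −0.75 ln(0.428273)
  = −0.75 × (-0.847994) = 0.635996 substitutions/site.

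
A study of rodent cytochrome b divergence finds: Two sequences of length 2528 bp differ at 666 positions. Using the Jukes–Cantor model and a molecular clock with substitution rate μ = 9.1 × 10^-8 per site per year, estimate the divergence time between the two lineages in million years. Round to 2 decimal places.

p = 666/2528 ≈ 0.263449.
d = −(3/4) ln(1 − 4p/3) = −0.75 ln(1 − 0.351265) = −0.75 ln(0.648735)
  = −0.75 × (-0.432731) = 0.324548 substitutions/site.
Under a molecular clock d = 2μt, so t = d/(2μ) = 0.324548 / (2 × 9.1 × 10^-8) = 1.78 million years.

1.78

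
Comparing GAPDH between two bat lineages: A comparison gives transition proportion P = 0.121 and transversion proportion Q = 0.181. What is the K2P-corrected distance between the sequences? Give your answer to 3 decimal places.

0.387

Under the Kimura two-parameter model, d = −½ ln(1 − 2P − Q) − ¼ ln(1 − 2Q).
1 − 2P − Q = 0.577, giving −½ ln(0.577) = 0.274957.
1 − 2Q = 0.638, giving −¼ ln(0.638) = 0.112354.
d = 0.274957 + 0.112354 = 0.387311.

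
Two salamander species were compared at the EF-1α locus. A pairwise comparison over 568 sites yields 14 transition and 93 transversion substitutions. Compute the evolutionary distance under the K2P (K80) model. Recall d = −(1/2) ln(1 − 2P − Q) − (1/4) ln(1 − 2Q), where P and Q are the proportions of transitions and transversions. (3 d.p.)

P = 14/568 ≈ 0.024648 and Q = 93/568 ≈ 0.163732.
Under the Kimura two-parameter model, d = −½ ln(1 − 2P − Q) − ¼ ln(1 − 2Q).
1 − 2P − Q = 0.786972, giving −½ ln(0.786972) = 0.119781.
1 − 2Q = 0.672536, giving −¼ ln(0.672536) = 0.099175.
d = 0.119781 + 0.099175 = 0.218956.

0.219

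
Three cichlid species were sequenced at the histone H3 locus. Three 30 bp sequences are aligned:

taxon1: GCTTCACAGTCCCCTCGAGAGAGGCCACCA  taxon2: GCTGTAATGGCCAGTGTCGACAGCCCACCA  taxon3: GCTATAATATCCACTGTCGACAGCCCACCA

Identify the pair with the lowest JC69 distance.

taxon1–taxon2: 12/30 differ, p = 0.400, d = 0.572.
taxon1–taxon3: 11/30 differ, p = 0.367, d = 0.503.
taxon2–taxon3: 4/30 differ, p = 0.133, d = 0.147.
The smallest distance is between taxon2 and taxon3.

taxon2 and taxon3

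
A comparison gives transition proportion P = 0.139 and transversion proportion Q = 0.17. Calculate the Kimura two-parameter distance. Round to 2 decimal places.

0.40

Under the Kimura two-parameter model, d = −½ ln(1 − 2P − Q) − ¼ ln(1 − 2Q).
1 − 2P − Q = 0.552, giving −½ ln(0.552) = 0.297104.
1 − 2Q = 0.66, giving −¼ ln(0.66) = 0.103879.
d = 0.297104 + 0.103879 = 0.400983.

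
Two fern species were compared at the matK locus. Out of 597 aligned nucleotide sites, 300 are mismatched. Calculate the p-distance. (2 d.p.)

0.50

p = 300/597 = 0.502512… ≈ 0.50 (to 2 d.p.).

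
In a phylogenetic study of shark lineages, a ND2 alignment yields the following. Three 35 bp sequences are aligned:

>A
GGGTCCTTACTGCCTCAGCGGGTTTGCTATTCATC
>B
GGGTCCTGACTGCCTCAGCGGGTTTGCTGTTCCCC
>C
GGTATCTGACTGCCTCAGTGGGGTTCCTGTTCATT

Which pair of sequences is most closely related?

A and B

A–B: 4/35 differ, p = 0.114, d = 0.124.
A–C: 9/35 differ, p = 0.257, d = 0.315.
B–C: 9/35 differ, p = 0.257, d = 0.315.
The smallest distance is between A and B.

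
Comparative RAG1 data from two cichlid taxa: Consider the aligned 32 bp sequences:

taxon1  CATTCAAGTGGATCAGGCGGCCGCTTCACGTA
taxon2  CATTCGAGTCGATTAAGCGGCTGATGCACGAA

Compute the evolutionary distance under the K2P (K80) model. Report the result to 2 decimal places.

0.31

Of 32 sites, 4 differences are transitions and 4 are transversions, so P = 4/32 = 0.125 and Q = 4/32 = 0.125.
Under the Kimura two-parameter model, d = −½ ln(1 − 2P − Q) − ¼ ln(1 − 2Q).
1 − 2P − Q = 0.625, giving −½ ln(0.625) = 0.235002.
1 − 2Q = 0.75, giving −¼ ln(0.75) = 0.071921.
d = 0.235002 + 0.071921 = 0.306923.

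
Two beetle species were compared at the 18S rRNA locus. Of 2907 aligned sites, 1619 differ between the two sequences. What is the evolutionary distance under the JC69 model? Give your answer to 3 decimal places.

1.018

p = 1619/2907 ≈ 0.556932.
d = −(3/4) ln(1 − 4p/3) = −0.75 ln(1 − 0.742576) = −0.75 ln(0.257424)
  = −0.75 × (-1.357031) = 1.017773 substitutions/site.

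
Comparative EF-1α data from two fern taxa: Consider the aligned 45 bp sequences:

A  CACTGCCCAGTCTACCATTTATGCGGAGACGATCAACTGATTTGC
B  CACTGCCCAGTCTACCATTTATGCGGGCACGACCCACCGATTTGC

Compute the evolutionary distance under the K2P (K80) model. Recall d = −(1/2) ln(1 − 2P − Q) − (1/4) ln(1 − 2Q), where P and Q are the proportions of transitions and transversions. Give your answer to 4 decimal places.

0.1211

Of 45 sites, 3 differences are transitions and 2 are transversions, so P = 3/45 ≈ 0.066667 and Q = 2/45 ≈ 0.044444.
Under the Kimura two-parameter model, d = −½ ln(1 − 2P − Q) − ¼ ln(1 − 2Q).
1 − 2P − Q = 0.822222, giving −½ ln(0.822222) = 0.097872.
1 − 2Q = 0.911112, giving −¼ ln(0.911112) = 0.023272.
d = 0.097872 + 0.023272 = 0.121144.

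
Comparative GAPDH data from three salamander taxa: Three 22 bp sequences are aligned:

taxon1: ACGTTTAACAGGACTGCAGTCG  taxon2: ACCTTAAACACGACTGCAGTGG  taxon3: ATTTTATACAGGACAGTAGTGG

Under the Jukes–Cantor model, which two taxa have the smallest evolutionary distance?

taxon1 and taxon2

taxon1–taxon2: 4/22 differ, p = 0.182, d = 0.208.
taxon1–taxon3: 7/22 differ, p = 0.318, d = 0.414.
taxon2–taxon3: 6/22 differ, p = 0.273, d = 0.339.
The smallest distance is between taxon1 and taxon2.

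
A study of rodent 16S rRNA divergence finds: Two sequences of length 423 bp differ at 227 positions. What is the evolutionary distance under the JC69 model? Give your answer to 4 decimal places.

0.9428

p = 227/423 ≈ 0.536643.
d = −(3/4) ln(1 − 4p/3) = −0.75 ln(1 − 0.715524) = −0.75 ln(0.284476)
  = −0.75 × (-1.257106) = 0.942830 substitutions/site.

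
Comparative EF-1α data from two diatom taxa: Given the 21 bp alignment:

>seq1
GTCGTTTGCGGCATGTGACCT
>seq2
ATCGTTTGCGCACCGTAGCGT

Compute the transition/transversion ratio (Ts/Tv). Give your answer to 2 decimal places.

1.00

Transitions are A↔G and C↔T; transversions are all other mismatches.
Transitions: 4. Transversions: 4.
R = 4/4 = 1.00.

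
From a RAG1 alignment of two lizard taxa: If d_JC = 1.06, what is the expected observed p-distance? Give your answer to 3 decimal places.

p = (3/4)(1 − e^(−4d/3)) = 0.75 × (1 − e^(-1.413333)) = 0.75 × (1 − 0.243331) = 0.567502.

0.568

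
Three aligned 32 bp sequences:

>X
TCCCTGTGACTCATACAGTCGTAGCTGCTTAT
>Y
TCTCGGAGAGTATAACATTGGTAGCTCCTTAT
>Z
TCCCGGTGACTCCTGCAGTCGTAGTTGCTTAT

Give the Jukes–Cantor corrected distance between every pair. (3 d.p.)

X–Y: 10/32 sites differ → p = 0.3125, d = −0.75 ln(1 − 0.416667) = 0.404248 ≈ 0.404.
X–Z: 4/32 sites differ → p = 0.125, d = −0.75 ln(1 − 0.166667) = 0.136741 ≈ 0.137.
Y–Z: 11/32 sites differ → p = 0.34375, d = −0.75 ln(1 − 0.458333) = 0.459828 ≈ 0.460.

d(X,Y) = 0.404, d(X,Z) = 0.137, d(Y,Z) = 0.460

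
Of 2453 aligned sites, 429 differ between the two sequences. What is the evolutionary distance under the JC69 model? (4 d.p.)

0.1991

p = 429/2453 ≈ 0.174888.
d = −(3/4) ln(1 − 4p/3) = −0.75 ln(1 − 0.233184) = −0.75 ln(0.766816)
  = −0.75 × (-0.265508) = 0.199131 substitutions/site.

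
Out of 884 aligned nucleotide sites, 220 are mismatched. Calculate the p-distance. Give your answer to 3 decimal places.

p = 220/884 = 0.248868… ≈ 0.249 (to 3 d.p.).

0.249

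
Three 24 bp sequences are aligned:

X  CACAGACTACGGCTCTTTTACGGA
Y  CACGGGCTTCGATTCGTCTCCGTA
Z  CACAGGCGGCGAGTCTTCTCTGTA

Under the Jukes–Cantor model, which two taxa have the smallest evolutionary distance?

X–Y: 9/24 differ, p = 0.375, d = 0.520.
X–Z: 9/24 differ, p = 0.375, d = 0.520.
Y–Z: 6/24 differ, p = 0.250, d = 0.304.
The smallest distance is between Y and Z.

Y and Z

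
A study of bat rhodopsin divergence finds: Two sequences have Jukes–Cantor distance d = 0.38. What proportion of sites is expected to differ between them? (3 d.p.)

p = (3/4)(1 − e^(−4d/3)) = 0.75 × (1 − e^(-0.506667)) = 0.75 × (1 − 0.602500) = 0.298125.

0.298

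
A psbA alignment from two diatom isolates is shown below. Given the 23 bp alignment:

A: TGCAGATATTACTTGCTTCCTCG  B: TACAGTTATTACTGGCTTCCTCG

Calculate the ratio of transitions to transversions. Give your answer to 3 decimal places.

0.500

Transitions are A↔G and C↔T; transversions are all other mismatches.
Transitions: 1. Transversions: 2.
R = 1/2 = 0.500.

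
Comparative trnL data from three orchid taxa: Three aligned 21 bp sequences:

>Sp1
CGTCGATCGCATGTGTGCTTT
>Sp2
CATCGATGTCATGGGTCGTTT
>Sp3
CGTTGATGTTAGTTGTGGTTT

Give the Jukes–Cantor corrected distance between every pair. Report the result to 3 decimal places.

d(Sp1,Sp2) = 0.360, d(Sp1,Sp3) = 0.441, d(Sp2,Sp3) = 0.441

Sp1–Sp2: 6/21 sites differ → p ≈ 0.285714, d = −0.75 ln(1 − 0.380952) = 0.359679 ≈ 0.360.
Sp1–Sp3: 7/21 sites differ → p ≈ 0.333333, d = −0.75 ln(1 − 0.444444) = 0.440839 ≈ 0.441.
Sp2–Sp3: 7/21 sites differ → p ≈ 0.333333, d = −0.75 ln(1 − 0.444444) = 0.440839 ≈ 0.441.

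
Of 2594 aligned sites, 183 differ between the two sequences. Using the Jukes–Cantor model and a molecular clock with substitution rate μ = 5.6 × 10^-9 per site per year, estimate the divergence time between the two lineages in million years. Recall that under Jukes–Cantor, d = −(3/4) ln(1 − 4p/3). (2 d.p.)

6.62

p = 183/2594 ≈ 0.070547.
d = −(3/4) ln(1 − 4p/3) = −0.75 ln(1 − 0.094063) = −0.75 ln(0.905937)
  = −0.75 × (-0.098786) = 0.074090 substitutions/site.
Under a molecular clock d = 2μt, so t = d/(2μ) = 0.074090 / (2 × 5.6 × 10^-9) = 6.62 million years.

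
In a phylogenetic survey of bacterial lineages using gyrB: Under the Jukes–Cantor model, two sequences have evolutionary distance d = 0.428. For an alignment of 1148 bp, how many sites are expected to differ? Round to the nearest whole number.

Invert JC69: p = (3/4)(1 − e^(−4d/3)) = 0.75 × (1 − e^(-0.570667)) = 0.75 × (1 − 0.565148) = 0.326139.
Expected differing sites = pL ≈ 0.326139 × 1148 = 374.407572 ≈ 374.

374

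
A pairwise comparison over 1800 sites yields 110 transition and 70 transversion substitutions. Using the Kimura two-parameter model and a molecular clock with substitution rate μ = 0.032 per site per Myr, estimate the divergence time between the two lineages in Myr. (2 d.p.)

1.69

P = 110/1800 ≈ 0.061111 and Q = 70/1800 ≈ 0.038889.
Under the Kimura two-parameter model, d = −½ ln(1 − 2P − Q) − ¼ ln(1 − 2Q).
1 − 2P − Q = 0.838889, giving −½ ln(0.838889) = 0.087838.
1 − 2Q = 0.922222, giving −¼ ln(0.922222) = 0.020242.
d = 0.087838 + 0.020242 = 0.108080.
Under a molecular clock d = 2μt, so t = d/(2μ) = 0.108080 / (2 × 0.032) = 1.69 Myr.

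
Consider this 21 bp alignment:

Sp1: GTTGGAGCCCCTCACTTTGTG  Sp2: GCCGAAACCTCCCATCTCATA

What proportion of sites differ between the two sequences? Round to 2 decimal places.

The sequences differ at 11 of 21 positions.
p = 11/21 = 0.523809… ≈ 0.52 (to 2 d.p.).

0.52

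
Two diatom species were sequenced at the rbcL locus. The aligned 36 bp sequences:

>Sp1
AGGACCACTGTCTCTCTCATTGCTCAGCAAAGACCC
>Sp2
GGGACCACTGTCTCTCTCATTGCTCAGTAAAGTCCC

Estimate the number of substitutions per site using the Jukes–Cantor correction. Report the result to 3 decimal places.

The sequences differ at 3 of 36 sites (1, 28, 33), so p = 3/36 ≈ 0.083333.
d = −(3/4) ln(1 − 4p/3) = −0.75 ln(1 − 0.111111) = −0.75 ln(0.888889)
  = −0.75 × (-0.117783) = 0.088337 substitutions/site.

0.088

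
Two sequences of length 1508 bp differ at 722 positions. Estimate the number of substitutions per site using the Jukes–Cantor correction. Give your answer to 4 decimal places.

0.7629

p = 722/1508 ≈ 0.47878.
d = −(3/4) ln(1 − 4p/3) = −0.75 ln(1 − 0.638373) = −0.75 ln(0.361627)
  = −0.75 × (-1.017142) = 0.762857 substitutions/site.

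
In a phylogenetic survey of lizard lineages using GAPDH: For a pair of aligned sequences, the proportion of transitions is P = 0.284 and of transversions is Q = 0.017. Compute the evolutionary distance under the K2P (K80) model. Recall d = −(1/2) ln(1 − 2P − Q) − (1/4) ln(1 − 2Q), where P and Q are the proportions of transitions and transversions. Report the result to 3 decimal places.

Under the Kimura two-parameter model, d = −½ ln(1 − 2P − Q) − ¼ ln(1 − 2Q).
1 − 2P − Q = 0.415, giving −½ ln(0.415) = 0.439738.
1 − 2Q = 0.966, giving −¼ ln(0.966) = 0.008648.
d = 0.439738 + 0.008648 = 0.448386.

0.448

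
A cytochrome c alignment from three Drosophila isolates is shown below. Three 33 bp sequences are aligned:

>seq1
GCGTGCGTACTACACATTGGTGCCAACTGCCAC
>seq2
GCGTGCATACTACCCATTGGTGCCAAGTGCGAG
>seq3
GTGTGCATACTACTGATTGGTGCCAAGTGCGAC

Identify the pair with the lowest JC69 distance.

seq1–seq2: 5/33 differ, p = 0.152, d = 0.169.
seq1–seq3: 6/33 differ, p = 0.182, d = 0.208.
seq2–seq3: 4/33 differ, p = 0.121, d = 0.132.
The smallest distance is between seq2 and seq3.

seq2 and seq3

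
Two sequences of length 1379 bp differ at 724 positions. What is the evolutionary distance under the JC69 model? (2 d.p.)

p = 724/1379 ≈ 0.525018.
d = −(3/4) ln(1 − 4p/3) = −0.75 ln(1 − 0.700024) = −0.75 ln(0.299976)
  = −0.75 × (-1.204053) = 0.903040 substitutions/site.

0.90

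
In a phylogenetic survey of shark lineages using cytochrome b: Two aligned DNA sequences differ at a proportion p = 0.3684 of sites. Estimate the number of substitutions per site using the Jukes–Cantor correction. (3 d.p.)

d = −(3/4) ln(1 − 4p/3) = −0.75 ln(1 − 0.4912) = −0.75 ln(0.5088)
  = −0.75 × (-0.675700) = 0.506775 substitutions/site.

0.507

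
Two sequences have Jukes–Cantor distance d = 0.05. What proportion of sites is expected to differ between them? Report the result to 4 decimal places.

0.0484

p = (3/4)(1 − e^(−4d/3)) = 0.75 × (1 − e^(-0.066667)) = 0.75 × (1 − 0.935507) = 0.048370.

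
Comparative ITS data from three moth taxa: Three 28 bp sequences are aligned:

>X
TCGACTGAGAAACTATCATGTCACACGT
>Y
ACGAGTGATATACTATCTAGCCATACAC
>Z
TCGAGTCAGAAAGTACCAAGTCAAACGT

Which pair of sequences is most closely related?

X–Y: 10/28 differ, p = 0.357, d = 0.485.
X–Z: 6/28 differ, p = 0.214, d = 0.252.
Y–Z: 11/28 differ, p = 0.393, d = 0.556.
The smallest distance is between X and Z.

X and Z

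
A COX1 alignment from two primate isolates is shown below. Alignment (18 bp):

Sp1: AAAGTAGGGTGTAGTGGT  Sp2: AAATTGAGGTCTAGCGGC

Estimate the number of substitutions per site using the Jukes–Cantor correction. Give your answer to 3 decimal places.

The sequences differ at 6 of 18 sites (4, 6, 7, 11, 15, 18), so p = 6/18 ≈ 0.333333.
d = −(3/4) ln(1 − 4p/3) = −0.75 ln(1 − 0.444444) = −0.75 ln(0.555556)
  = −0.75 × (-0.587786) = 0.440840 substitutions/site.

0.441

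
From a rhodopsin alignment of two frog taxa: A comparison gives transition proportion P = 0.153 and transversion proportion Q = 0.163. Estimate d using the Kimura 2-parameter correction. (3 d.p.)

0.415

Under the Kimura two-parameter model, d = −½ ln(1 − 2P − Q) − ¼ ln(1 − 2Q).
1 − 2P − Q = 0.531, giving −½ ln(0.531) = 0.316497.
1 − 2Q = 0.674, giving −¼ ln(0.674) = 0.098631.
d = 0.316497 + 0.098631 = 0.415128.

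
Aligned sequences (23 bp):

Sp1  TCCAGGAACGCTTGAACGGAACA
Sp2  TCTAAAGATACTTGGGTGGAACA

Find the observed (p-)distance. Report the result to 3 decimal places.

The sequences differ at 9 of 23 positions (sites 3, 5, 6, 7, 9, 10, 15, 16, 17).
p = 9/23 = 0.391304… ≈ 0.391 (to 3 d.p.).

0.391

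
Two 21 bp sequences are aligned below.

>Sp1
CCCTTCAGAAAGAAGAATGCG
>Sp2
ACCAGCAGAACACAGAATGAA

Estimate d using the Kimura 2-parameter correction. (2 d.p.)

Of 21 sites, 2 differences are transitions and 6 are transversions, so P = 2/21 ≈ 0.095238 and Q = 6/21 ≈ 0.285714.
Under the Kimura two-parameter model, d = −½ ln(1 − 2P − Q) − ¼ ln(1 − 2Q).
1 − 2P − Q = 0.52381, giving −½ ln(0.52381) = 0.323313.
1 − 2Q = 0.428572, giving −¼ ln(0.428572) = 0.211824.
d = 0.323313 + 0.211824 = 0.535137.

0.54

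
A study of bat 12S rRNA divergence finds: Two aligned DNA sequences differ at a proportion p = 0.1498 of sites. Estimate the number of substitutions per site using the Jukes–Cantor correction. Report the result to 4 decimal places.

d = −(3/4) ln(1 − 4p/3) = −0.75 ln(1 − 0.199733) = −0.75 ln(0.800267)
  = −0.75 × (-0.222810) = 0.167108 substitutions/site.

0.1671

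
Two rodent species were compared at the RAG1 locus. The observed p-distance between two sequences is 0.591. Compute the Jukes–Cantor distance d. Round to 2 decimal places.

1.16

d = −(3/4) ln(1 − 4p/3) = −0.75 ln(1 − 0.788) = −0.75 ln(0.212)
  = −0.75 × (-1.551169) = 1.163377 substitutions/site.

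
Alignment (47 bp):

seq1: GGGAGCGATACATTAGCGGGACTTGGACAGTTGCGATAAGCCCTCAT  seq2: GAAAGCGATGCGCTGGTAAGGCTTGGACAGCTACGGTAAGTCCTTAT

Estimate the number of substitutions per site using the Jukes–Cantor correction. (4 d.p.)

The sequences differ at 15 of 47 sites, so p = 15/47 ≈ 0.319149.
d = −(3/4) ln(1 − 4p/3) = −0.75 ln(1 − 0.425532) = −0.75 ln(0.574468)
  = −0.75 × (-0.554311) = 0.415733 substitutions/site.

0.4157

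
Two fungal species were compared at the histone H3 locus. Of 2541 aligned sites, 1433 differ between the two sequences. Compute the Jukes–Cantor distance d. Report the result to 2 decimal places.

p = 1433/2541 ≈ 0.563951.
d = −(3/4) ln(1 − 4p/3) = −0.75 ln(1 − 0.751935) = −0.75 ln(0.248065)
  = −0.75 × (-1.394064) = 1.045548 substitutions/site.

1.05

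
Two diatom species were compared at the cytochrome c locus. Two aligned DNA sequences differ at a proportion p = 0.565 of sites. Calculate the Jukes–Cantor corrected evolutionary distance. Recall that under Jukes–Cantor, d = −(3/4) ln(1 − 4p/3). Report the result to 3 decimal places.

d = −(3/4) ln(1 − 4p/3) = −0.75 ln(1 − 0.753333) = −0.75 ln(0.246667)
  = −0.75 × (-1.399716) = 1.049787 substitutions/site.

1.050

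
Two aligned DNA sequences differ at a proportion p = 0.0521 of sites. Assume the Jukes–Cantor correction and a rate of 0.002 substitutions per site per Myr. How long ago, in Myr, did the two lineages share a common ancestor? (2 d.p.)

d = −(3/4) ln(1 − 4p/3) = −0.75 ln(1 − 0.069467) = −0.75 ln(0.930533)
  = −0.75 × (-0.071998) = 0.053999 substitutions/site.
Under a molecular clock d = 2μt, so t = d/(2μ) = 0.053999 / (2 × 0.002) = 13.50 Myr.

13.50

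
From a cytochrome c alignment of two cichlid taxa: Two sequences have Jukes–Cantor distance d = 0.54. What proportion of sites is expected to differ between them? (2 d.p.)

0.38

p = (3/4)(1 − e^(−4d/3)) = 0.75 × (1 − e^(-0.72)) = 0.75 × (1 − 0.486752) = 0.384936.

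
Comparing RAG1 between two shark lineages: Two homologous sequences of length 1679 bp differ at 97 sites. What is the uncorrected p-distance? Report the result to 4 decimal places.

p = 97/1679 = 0.057772… ≈ 0.0578 (to 4 d.p.).

0.0578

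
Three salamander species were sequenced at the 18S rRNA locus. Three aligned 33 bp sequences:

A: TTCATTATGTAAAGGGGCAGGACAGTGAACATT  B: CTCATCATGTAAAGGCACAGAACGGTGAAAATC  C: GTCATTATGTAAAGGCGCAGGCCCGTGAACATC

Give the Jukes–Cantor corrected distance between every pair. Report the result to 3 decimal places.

d(A,B) = 0.293, d(A,C) = 0.169, d(B,C) = 0.249

A–B: 8/33 sites differ → p ≈ 0.242424, d = −0.75 ln(1 − 0.323232) = 0.292820 ≈ 0.293.
A–C: 5/33 sites differ → p ≈ 0.151515, d = −0.75 ln(1 − 0.20202) = 0.169254 ≈ 0.169.
B–C: 7/33 sites differ → p ≈ 0.212121, d = −0.75 ln(1 − 0.282828) = 0.249330 ≈ 0.249.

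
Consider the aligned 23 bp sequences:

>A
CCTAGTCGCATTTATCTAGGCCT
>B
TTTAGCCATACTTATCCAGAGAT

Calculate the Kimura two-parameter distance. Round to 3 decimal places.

Of 23 sites, 8 differences are transitions and 2 are transversions, so P = 8/23 ≈ 0.347826 and Q = 2/23 ≈ 0.086957.
Under the Kimura two-parameter model, d = −½ ln(1 − 2P − Q) − ¼ ln(1 − 2Q).
1 − 2P − Q = 0.217391, giving −½ ln(0.217391) = 0.763029.
1 − 2Q = 0.826086, giving −¼ ln(0.826086) = 0.047764.
d = 0.763029 + 0.047764 = 0.810793.

0.811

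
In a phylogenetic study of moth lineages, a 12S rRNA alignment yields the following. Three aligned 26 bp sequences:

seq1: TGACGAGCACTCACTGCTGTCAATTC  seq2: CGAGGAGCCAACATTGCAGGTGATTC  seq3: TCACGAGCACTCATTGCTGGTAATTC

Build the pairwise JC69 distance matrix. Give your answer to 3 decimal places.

seq1–seq2: 10/26 sites differ → p ≈ 0.384615, d = −0.75 ln(1 − 0.51282) = 0.539341 ≈ 0.539.
seq1–seq3: 4/26 sites differ → p ≈ 0.153846, d = −0.75 ln(1 − 0.205128) = 0.172181 ≈ 0.172.
seq2–seq3: 8/26 sites differ → p ≈ 0.307692, d = −0.75 ln(1 − 0.410256) = 0.396050 ≈ 0.396.

d(seq1,seq2) = 0.539, d(seq1,seq3) = 0.172, d(seq2,seq3) = 0.396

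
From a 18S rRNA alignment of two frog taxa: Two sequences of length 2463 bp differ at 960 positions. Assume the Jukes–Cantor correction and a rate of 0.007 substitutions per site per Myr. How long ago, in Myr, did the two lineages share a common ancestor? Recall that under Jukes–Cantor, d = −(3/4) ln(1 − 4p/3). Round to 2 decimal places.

39.29

p = 960/2463 ≈ 0.389769.
d = −(3/4) ln(1 − 4p/3) = −0.75 ln(1 − 0.519692) = −0.75 ln(0.480308)
  = −0.75 × (-0.733328) = 0.549996 substitutions/site.
Under a molecular clock d = 2μt, so t = d/(2μ) = 0.549996 / (2 × 0.007) = 39.29 Myr.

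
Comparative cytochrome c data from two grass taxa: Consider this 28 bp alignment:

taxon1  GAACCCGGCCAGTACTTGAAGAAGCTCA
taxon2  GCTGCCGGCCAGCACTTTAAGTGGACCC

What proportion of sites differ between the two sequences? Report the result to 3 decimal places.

The sequences differ at 10 of 28 positions (sites 2, 3, 4, 13, 18, 22, 23, 25, 26, 28).
p = 10/28 = 0.357142… ≈ 0.357 (to 3 d.p.).

0.357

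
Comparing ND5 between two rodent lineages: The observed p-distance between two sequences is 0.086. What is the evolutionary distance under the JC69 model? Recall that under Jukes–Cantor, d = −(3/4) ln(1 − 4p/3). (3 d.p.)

0.091

d = −(3/4) ln(1 − 4p/3) = −0.75 ln(1 − 0.114667) = −0.75 ln(0.885333)
  = −0.75 × (-0.121791) = 0.091343 substitutions/site.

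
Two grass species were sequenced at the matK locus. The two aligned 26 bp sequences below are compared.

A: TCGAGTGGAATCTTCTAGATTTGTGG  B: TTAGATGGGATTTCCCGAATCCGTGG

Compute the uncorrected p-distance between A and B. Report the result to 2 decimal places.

The sequences differ at 12 of 26 positions.
p = 12/26 = 0.461538… ≈ 0.46 (to 2 d.p.).

0.46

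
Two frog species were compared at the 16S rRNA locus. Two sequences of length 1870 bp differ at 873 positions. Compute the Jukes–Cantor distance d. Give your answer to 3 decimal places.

0.731

p = 873/1870 ≈ 0.466845.
d = −(3/4) ln(1 − 4p/3) = −0.75 ln(1 − 0.62246) = −0.75 ln(0.37754)
  = −0.75 × (-0.974079) = 0.730559 substitutions/site.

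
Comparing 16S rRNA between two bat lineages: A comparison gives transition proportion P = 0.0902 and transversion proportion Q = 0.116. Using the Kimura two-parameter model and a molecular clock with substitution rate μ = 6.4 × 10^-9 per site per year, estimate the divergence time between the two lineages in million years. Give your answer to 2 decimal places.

18.89

Under the Kimura two-parameter model, d = −½ ln(1 − 2P − Q) − ¼ ln(1 − 2Q).
1 − 2P − Q = 0.7036, giving −½ ln(0.7036) = 0.175773.
1 − 2Q = 0.768, giving −¼ ln(0.768) = 0.065991.
d = 0.175773 + 0.065991 = 0.241764.
Under a molecular clock d = 2μt, so t = d/(2μ) = 0.241764 / (2 × 6.4 × 10^-9) = 18.89 million years.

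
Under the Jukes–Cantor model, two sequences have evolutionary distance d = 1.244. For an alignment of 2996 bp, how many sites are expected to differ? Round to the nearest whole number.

Invert JC69: p = (3/4)(1 − e^(−4d/3)) = 0.75 × (1 − e^(-1.658667)) = 0.75 × (1 − 0.190393) = 0.607205.
Expected differing sites = pL ≈ 0.607205 × 2996 = 1819.18618 ≈ 1819.

1819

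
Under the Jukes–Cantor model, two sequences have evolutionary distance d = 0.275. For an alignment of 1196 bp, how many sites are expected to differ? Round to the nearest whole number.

Invert JC69: p = (3/4)(1 − e^(−4d/3)) = 0.75 × (1 − e^(-0.366667)) = 0.75 × (1 − 0.693040) = 0.230220.
Expected differing sites = pL ≈ 0.230220 × 1196 = 275.34312 ≈ 275.

275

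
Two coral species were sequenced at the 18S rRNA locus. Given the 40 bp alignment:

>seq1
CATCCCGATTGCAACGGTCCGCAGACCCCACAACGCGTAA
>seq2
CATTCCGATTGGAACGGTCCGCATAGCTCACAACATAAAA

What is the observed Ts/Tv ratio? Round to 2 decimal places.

1.25

Transitions are A↔G and C↔T; transversions are all other mismatches.
Transitions: 5. Transversions: 4.
R = 5/4 = 1.25.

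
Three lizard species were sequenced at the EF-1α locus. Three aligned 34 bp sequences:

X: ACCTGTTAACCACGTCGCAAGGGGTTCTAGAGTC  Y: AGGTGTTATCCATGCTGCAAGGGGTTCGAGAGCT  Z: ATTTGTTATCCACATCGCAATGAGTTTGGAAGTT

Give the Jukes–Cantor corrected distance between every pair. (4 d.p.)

X–Y: 9/34 sites differ → p ≈ 0.264706, d = −0.75 ln(1 − 0.352941) = 0.326488 ≈ 0.3265.
X–Z: 11/34 sites differ → p ≈ 0.323529, d = −0.75 ln(1 − 0.431372) = 0.423397 ≈ 0.4234.
Y–Z: 12/34 sites differ → p ≈ 0.352941, d = −0.75 ln(1 − 0.470588) = 0.476991 ≈ 0.4770.

d(X,Y) = 0.3265, d(X,Z) = 0.4234, d(Y,Z) = 0.4770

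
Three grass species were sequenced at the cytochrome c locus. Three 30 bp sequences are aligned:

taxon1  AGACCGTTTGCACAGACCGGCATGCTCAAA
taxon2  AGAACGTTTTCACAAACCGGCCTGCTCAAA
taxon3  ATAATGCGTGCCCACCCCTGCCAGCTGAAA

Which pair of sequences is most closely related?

taxon1–taxon2: 4/30 differ, p = 0.133, d = 0.147.
taxon1–taxon3: 12/30 differ, p = 0.400, d = 0.572.
taxon2–taxon3: 11/30 differ, p = 0.367, d = 0.503.
The smallest distance is between taxon1 and taxon2.

taxon1 and taxon2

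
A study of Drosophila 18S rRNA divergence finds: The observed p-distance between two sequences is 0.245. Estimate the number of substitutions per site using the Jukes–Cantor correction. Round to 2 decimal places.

d = −(3/4) ln(1 − 4p/3) = −0.75 ln(1 − 0.326667) = −0.75 ln(0.673333)
  = −0.75 × (-0.395515) = 0.296636 substitutions/site.

0.30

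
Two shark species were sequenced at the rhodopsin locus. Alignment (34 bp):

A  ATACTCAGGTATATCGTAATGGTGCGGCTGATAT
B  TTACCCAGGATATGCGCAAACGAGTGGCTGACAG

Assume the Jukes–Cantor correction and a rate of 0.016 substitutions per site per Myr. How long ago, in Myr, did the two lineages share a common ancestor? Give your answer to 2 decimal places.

18.66

The sequences differ at 14 of 34 sites, so p = 14/34 ≈ 0.411765.
d = −(3/4) ln(1 − 4p/3) = −0.75 ln(1 − 0.54902) = −0.75 ln(0.45098)
  = −0.75 × (-0.796332) = 0.597249 substitutions/site.
Under a molecular clock d = 2μt, so t = d/(2μ) = 0.597249 / (2 × 0.016) = 18.66 Myr.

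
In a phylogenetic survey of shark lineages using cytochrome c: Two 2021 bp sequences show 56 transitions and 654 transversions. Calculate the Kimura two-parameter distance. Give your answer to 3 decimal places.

P = 56/2021 ≈ 0.027709 and Q = 654/2021 ≈ 0.323602.
Under the Kimura two-parameter model, d = −½ ln(1 − 2P − Q) − ¼ ln(1 − 2Q).
1 − 2P − Q = 0.62098, giving −½ ln(0.62098) = 0.238228.
1 − 2Q = 0.352796, giving −¼ ln(0.352796) = 0.260466.
d = 0.238228 + 0.260466 = 0.498694.

0.499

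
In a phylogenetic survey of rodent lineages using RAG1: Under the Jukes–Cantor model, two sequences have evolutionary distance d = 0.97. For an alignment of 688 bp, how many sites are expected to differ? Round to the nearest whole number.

Invert JC69: p = (3/4)(1 − e^(−4d/3)) = 0.75 × (1 − e^(-1.293333)) = 0.75 × (1 − 0.274355) = 0.544234.
Expected differing sites = pL ≈ 0.544234 × 688 = 374.432992 ≈ 374.

374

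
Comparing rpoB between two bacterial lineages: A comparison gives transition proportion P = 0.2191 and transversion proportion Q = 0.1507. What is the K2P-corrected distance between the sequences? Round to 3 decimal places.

Under the Kimura two-parameter model, d = −½ ln(1 − 2P − Q) − ¼ ln(1 − 2Q).
1 − 2P − Q = 0.4111, giving −½ ln(0.4111) = 0.444459.
1 − 2Q = 0.6986, giving −¼ ln(0.6986) = 0.089669.
d = 0.444459 + 0.089669 = 0.534128.

0.534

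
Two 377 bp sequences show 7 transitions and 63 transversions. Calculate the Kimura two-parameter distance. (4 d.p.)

0.2159

P = 7/377 ≈ 0.018568 and Q = 63/377 ≈ 0.167109.
Under the Kimura two-parameter model, d = −½ ln(1 − 2P − Q) − ¼ ln(1 − 2Q).
1 − 2P − Q = 0.795755, giving −½ ln(0.795755) = 0.114232.
1 − 2Q = 0.665782, giving −¼ ln(0.665782) = 0.101698.
d = 0.114232 + 0.101698 = 0.215930.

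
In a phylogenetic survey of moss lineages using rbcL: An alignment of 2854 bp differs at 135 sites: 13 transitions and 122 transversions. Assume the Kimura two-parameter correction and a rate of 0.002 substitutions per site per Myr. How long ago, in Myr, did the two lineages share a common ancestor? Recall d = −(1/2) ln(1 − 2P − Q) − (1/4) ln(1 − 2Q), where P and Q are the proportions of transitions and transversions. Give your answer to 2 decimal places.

12.24

P = 13/2854 ≈ 0.004555 and Q = 122/2854 ≈ 0.042747.
Under the Kimura two-parameter model, d = −½ ln(1 − 2P − Q) − ¼ ln(1 − 2Q).
1 − 2P − Q = 0.948143, giving −½ ln(0.948143) = 0.026625.
1 − 2Q = 0.914506, giving −¼ ln(0.914506) = 0.022343.
d = 0.026625 + 0.022343 = 0.048968.
Under a molecular clock d = 2μt, so t = d/(2μ) = 0.048968 / (2 × 0.002) = 12.24 Myr.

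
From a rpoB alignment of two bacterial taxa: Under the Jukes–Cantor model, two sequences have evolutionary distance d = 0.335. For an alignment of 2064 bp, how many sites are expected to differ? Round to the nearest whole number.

Invert JC69: p = (3/4)(1 − e^(−4d/3)) = 0.75 × (1 − e^(-0.446667)) = 0.75 × (1 − 0.639757) = 0.270182.
Expected differing sites = pL ≈ 0.270182 × 2064 = 557.655648 ≈ 558.

558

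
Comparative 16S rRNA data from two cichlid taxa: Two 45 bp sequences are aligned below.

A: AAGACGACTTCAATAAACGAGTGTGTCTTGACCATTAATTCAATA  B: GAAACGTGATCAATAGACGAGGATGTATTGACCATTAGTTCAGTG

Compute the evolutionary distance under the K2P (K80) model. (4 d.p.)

Of 45 sites, 7 differences are transitions and 5 are transversions, so P = 7/45 ≈ 0.155556 and Q = 5/45 ≈ 0.111111.
Under the Kimura two-parameter model, d = −½ ln(1 − 2P − Q) − ¼ ln(1 − 2Q).
1 − 2P − Q = 0.577777, giving −½ ln(0.577777) = 0.274284.
1 − 2Q = 0.777778, giving −¼ ln(0.777778) = 0.062829.
d = 0.274284 + 0.062829 = 0.337113.

0.3371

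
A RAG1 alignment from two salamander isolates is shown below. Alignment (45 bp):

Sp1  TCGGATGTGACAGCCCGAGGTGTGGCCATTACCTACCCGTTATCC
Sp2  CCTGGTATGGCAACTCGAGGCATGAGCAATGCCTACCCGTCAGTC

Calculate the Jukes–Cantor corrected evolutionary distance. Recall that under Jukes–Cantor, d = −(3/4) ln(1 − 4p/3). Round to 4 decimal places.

0.4819

The sequences differ at 16 of 45 sites, so p = 16/45 ≈ 0.355556.
d = −(3/4) ln(1 − 4p/3) = −0.75 ln(1 − 0.474075) = −0.75 ln(0.525925)
  = −0.75 × (-0.642597) = 0.481948 substitutions/site.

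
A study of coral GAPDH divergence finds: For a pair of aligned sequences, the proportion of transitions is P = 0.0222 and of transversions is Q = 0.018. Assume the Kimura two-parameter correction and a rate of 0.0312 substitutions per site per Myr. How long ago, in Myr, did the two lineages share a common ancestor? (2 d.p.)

0.66

Under the Kimura two-parameter model, d = −½ ln(1 − 2P − Q) − ¼ ln(1 − 2Q).
1 − 2P − Q = 0.9376, giving −½ ln(0.9376) = 0.032216.
1 − 2Q = 0.964, giving −¼ ln(0.964) = 0.009166.
d = 0.032216 + 0.009166 = 0.041382.
Under a molecular clock d = 2μt, so t = d/(2μ) = 0.041382 / (2 × 0.0312) = 0.66 Myr.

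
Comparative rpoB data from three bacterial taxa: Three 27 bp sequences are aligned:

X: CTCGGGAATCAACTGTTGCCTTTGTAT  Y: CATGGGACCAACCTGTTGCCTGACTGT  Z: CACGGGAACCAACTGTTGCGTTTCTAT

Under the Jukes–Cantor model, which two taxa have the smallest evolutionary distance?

X and Z

X–Y: 10/27 differ, p = 0.370, d = 0.511.
X–Z: 4/27 differ, p = 0.148, d = 0.165.
Y–Z: 8/27 differ, p = 0.296, d = 0.377.
The smallest distance is between X and Z.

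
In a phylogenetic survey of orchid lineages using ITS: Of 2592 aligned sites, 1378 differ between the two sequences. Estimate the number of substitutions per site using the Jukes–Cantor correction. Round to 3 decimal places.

0.925

p = 1378/2592 ≈ 0.531636.
d = −(3/4) ln(1 − 4p/3) = −0.75 ln(1 − 0.708848) = −0.75 ln(0.291152)
  = −0.75 × (-1.233910) = 0.925433 substitutions/site.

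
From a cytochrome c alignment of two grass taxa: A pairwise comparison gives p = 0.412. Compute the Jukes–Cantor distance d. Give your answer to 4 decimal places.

d = −(3/4) ln(1 − 4p/3) = −0.75 ln(1 − 0.549333) = −0.75 ln(0.450667)
  = −0.75 × (-0.797027) = 0.597770 substitutions/site.

0.5978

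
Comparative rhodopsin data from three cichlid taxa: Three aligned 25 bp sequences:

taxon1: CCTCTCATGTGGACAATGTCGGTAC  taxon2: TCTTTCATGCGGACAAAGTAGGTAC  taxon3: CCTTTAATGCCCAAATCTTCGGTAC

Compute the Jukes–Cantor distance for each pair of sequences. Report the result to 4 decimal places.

d(taxon1,taxon2) = 0.2326, d(taxon1,taxon3) = 0.4904, d(taxon2,taxon3) = 0.4904

taxon1–taxon2: 5/25 sites differ → p = 0.2, d = −0.75 ln(1 − 0.266667) = 0.232617 ≈ 0.2326.
taxon1–taxon3: 9/25 sites differ → p = 0.36, d = −0.75 ln(1 − 0.48) = 0.490445 ≈ 0.4904.
taxon2–taxon3: 9/25 sites differ → p = 0.36, d = −0.75 ln(1 − 0.48) = 0.490445 ≈ 0.4904.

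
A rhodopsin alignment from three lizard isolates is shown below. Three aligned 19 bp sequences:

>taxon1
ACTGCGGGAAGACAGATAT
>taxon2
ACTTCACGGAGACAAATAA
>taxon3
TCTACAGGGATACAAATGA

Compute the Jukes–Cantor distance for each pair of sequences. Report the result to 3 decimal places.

taxon1–taxon2: 6/19 sites differ → p ≈ 0.315789, d = −0.75 ln(1 − 0.421052) = 0.409907 ≈ 0.410.
taxon1–taxon3: 8/19 sites differ → p ≈ 0.421053, d = −0.75 ln(1 − 0.561404) = 0.618132 ≈ 0.618.
taxon2–taxon3: 5/19 sites differ → p ≈ 0.263158, d = −0.75 ln(1 − 0.350877) = 0.324100 ≈ 0.324.

d(taxon1,taxon2) = 0.410, d(taxon1,taxon3) = 0.618, d(taxon2,taxon3) = 0.324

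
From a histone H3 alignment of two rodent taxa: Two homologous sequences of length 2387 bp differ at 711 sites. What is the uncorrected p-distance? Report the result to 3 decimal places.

p = 711/2387 = 0.297863… ≈ 0.298 (to 3 d.p.).

0.298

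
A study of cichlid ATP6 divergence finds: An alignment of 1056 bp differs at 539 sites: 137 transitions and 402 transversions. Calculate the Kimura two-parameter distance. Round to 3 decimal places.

0.869

P = 137/1056 ≈ 0.129735 and Q = 402/1056 ≈ 0.380682.
Under the Kimura two-parameter model, d = −½ ln(1 − 2P − Q) − ¼ ln(1 − 2Q).
1 − 2P − Q = 0.359848, giving −½ ln(0.359848) = 0.511037.
1 − 2Q = 0.238636, giving −¼ ln(0.238636) = 0.358204.
d = 0.511037 + 0.358204 = 0.869241.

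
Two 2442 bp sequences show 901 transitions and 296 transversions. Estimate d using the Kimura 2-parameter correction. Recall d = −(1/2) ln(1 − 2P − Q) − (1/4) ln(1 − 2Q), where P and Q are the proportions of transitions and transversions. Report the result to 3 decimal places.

1.049

P = 901/2442 ≈ 0.36896 and Q = 296/2442 ≈ 0.121212.
Under the Kimura two-parameter model, d = −½ ln(1 − 2P − Q) − ¼ ln(1 − 2Q).
1 − 2P − Q = 0.140868, giving −½ ln(0.140868) = 0.979966.
1 − 2Q = 0.757576, giving −¼ ln(0.757576) = 0.069408.
d = 0.979966 + 0.069408 = 1.049374.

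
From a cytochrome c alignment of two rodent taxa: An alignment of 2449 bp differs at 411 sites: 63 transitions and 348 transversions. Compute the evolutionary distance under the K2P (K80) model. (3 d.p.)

P = 63/2449 ≈ 0.025725 and Q = 348/2449 ≈ 0.142099.
Under the Kimura two-parameter model, d = −½ ln(1 − 2P − Q) − ¼ ln(1 − 2Q).
1 − 2P − Q = 0.806451, giving −½ ln(0.806451) = 0.107556.
1 − 2Q = 0.715802, giving −¼ ln(0.715802) = 0.083588.
d = 0.107556 + 0.083588 = 0.191144.

0.191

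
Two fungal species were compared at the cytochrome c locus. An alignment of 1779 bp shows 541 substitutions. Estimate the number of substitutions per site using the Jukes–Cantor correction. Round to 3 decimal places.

0.390

p = 541/1779 ≈ 0.304103.
d = −(3/4) ln(1 − 4p/3) = −0.75 ln(1 − 0.405471) = −0.75 ln(0.594529)
  = −0.75 × (-0.519986) = 0.389990 substitutions/site.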